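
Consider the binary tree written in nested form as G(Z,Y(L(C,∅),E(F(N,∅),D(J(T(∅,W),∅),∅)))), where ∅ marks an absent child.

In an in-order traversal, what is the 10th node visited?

W

In-order visits the left subtree, then the node, then the right subtree.
At G: go left to Z.
  Z is a leaf — visit Z.
Visit G.
At G: go right to Y.
  At Y: go left to L.
    At L: go left to C.
      C is a leaf — visit C.
    Visit L.
    At L: no right child.
  Visit Y.
  At Y: go right to E.
    At E: go left to F.
      At F: go left to N.
        N is a leaf — visit N.
      Visit F.
      At F: no right child.
    Visit E.
    At E: go right to D.
      At D: go left to J.
        At J: go left to T.
          At T: no left child.
          Visit T.
          At T: go right to W.
            W is a leaf — visit W.
        Visit J.
        At J: no right child.
      Visit D.
      At D: no right child.
Full in-order sequence: Z, G, C, L, Y, N, F, E, T, W, J, D.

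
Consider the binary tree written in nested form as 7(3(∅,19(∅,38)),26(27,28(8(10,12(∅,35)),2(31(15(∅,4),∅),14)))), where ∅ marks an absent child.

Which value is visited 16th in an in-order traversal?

14

In-order visits the left subtree, then the node, then the right subtree.
At 7: go left to 3.
  At 3: no left child.
  Visit 3.
  At 3: go right to 19.
    At 19: no left child.
    Visit 19.
    At 19: go right to 38.
      38 is a leaf — visit 38.
Visit 7.
At 7: go right to 26.
  At 26: go left to 27.
    27 is a leaf — visit 27.
  Visit 26.
  At 26: go right to 28.
    At 28: go left to 8.
      At 8: go left to 10.
        10 is a leaf — visit 10.
      Visit 8.
      At 8: go right to 12.
        At 12: no left child.
        Visit 12.
        At 12: go right to 35.
          35 is a leaf — visit 35.
    Visit 28.
    At 28: go right to 2.
      At 2: go left to 31.
        At 31: go left to 15.
          At 15: no left child.
          Visit 15.
          At 15: go right to 4.
            4 is a leaf — visit 4.
        Visit 31.
        At 31: no right child.
      Visit 2.
      At 2: go right to 14.
        14 is a leaf — visit 14.
Full in-order sequence: 3, 19, 38, 7, 27, 26, 10, 8, 12, 35, 28, 15, 4, 31, 2, 14.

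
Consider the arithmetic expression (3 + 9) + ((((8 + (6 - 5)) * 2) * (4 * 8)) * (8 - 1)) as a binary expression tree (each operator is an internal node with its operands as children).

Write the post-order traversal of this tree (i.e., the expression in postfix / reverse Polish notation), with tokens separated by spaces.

3 9 + 8 6 5 - + 2 * 4 8 * * 8 1 - * +

Post-order on an expression tree gives postfix notation: for each operator, emit left operand, right operand, then the operator.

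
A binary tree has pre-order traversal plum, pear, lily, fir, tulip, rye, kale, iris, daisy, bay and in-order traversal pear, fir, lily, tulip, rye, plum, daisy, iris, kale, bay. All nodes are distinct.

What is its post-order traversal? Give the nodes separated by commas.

fir, rye, tulip, lily, pear, daisy, iris, bay, kale, plum

The first element of pre-order is the root; it splits in-order into left and right subtrees.
Root plum: left subtree has 5 nodes {pear, fir, lily, tulip, rye}, right has 4 {daisy, iris, kale, bay}.
  Root pear: left subtree has 0 nodes { }, right has 4 {fir, lily, tulip, rye}.
    Root lily: left subtree has 1 node {fir}, right has 2 {tulip, rye}.
      Root tulip: left subtree has 0 nodes { }, right has 1 {rye}.
  Root kale: left subtree has 2 nodes {daisy, iris}, right has 1 {bay}.
    Root iris: left subtree has 1 node {daisy}, right has 0 { }.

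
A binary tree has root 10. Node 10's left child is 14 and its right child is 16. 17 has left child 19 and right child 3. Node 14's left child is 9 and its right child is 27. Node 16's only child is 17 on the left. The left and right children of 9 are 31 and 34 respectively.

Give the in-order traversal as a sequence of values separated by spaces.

31 9 34 14 27 10 19 17 3 16

In-order visits the left subtree, then the node, then the right subtree.
At 10: go left to 14.
  At 14: go left to 9.
    At 9: go left to 31.
      31 is a leaf — visit 31.
    Visit 9.
    At 9: go right to 34.
      34 is a leaf — visit 34.
  Visit 14.
  At 14: go right to 27.
    27 is a leaf — visit 27.
Visit 10.
At 10: go right to 16.
  At 16: go left to 17.
    At 17: go left to 19.
      19 is a leaf — visit 19.
    Visit 17.
    At 17: go right to 3.
      3 is a leaf — visit 3.
  Visit 16.
  At 16: no right child.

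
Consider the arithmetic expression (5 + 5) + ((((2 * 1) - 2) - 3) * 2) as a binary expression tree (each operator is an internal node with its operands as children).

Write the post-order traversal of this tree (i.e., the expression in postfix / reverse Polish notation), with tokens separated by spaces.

5 5 + 2 1 * 2 - 3 - 2 * +

Post-order on an expression tree gives postfix notation: for each operator, emit left operand, right operand, then the operator.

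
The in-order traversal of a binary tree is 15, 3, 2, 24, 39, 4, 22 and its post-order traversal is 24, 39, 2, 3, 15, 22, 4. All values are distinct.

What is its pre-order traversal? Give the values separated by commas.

The last element of post-order is the root; it splits in-order into left and right subtrees.
Root 4: left subtree has 5 nodes {15, 3, 2, 24, 39}, right has 1 {22}.
  Root 15: left subtree has 0 nodes { }, right has 4 {3, 2, 24, 39}.
    Root 3: left subtree has 0 nodes { }, right has 3 {2, 24, 39}.
      Root 2: left subtree has 0 nodes { }, right has 2 {24, 39}.
        Root 39: left subtree has 1 node {24}, right has 0 { }.

4, 15, 3, 2, 39, 24, 22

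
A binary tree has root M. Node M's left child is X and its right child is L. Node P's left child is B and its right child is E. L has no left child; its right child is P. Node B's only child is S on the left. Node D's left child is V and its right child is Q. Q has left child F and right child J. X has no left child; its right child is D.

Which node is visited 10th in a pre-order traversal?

Pre-order visits the node, then its left subtree, then its right subtree.
Visit M.
At M: go left to X.
  Visit X.
  At X: no left child.
  At X: go right to D.
    Visit D.
    At D: go left to V.
      V is a leaf — visit V.
    At D: go right to Q.
      Visit Q.
      At Q: go left to F.
        F is a leaf — visit F.
      At Q: go right to J.
        J is a leaf — visit J.
At M: go right to L.
  Visit L.
  At L: no left child.
  At L: go right to P.
    Visit P.
    At P: go left to B.
      Visit B.
      At B: go left to S.
        S is a leaf — visit S.
      At B: no right child.
    At P: go right to E.
      E is a leaf — visit E.
Full pre-order sequence: M, X, D, V, Q, F, J, L, P, B, S, E.

B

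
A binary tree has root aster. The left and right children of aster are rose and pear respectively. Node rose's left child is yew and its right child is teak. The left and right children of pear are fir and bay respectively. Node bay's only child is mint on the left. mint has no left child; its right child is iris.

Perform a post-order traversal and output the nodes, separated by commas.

yew, teak, rose, fir, iris, mint, bay, pear, aster

Post-order visits the left subtree, then the right subtree, then the node.
At aster: go left to rose.
  At rose: go left to yew.
    yew is a leaf — visit yew.
  At rose: go right to teak.
    teak is a leaf — visit teak.
  Visit rose.
At aster: go right to pear.
  At pear: go left to fir.
    fir is a leaf — visit fir.
  At pear: go right to bay.
    At bay: go left to mint.
      At mint: no left child.
      At mint: go right to iris.
        iris is a leaf — visit iris.
      Visit mint.
    At bay: no right child.
    Visit bay.
  Visit pear.
Visit aster.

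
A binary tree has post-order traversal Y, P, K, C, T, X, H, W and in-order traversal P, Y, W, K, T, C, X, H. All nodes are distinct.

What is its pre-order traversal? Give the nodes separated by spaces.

W P Y H X T K C

The last element of post-order is the root; it splits in-order into left and right subtrees.
Root W: left subtree has 2 nodes {P, Y}, right has 5 {K, T, C, X, H}.
  Root P: left subtree has 0 nodes { }, right has 1 {Y}.
  Root H: left subtree has 4 nodes {K, T, C, X}, right has 0 { }.
    Root X: left subtree has 3 nodes {K, T, C}, right has 0 { }.
      Root T: left subtree has 1 node {K}, right has 1 {C}.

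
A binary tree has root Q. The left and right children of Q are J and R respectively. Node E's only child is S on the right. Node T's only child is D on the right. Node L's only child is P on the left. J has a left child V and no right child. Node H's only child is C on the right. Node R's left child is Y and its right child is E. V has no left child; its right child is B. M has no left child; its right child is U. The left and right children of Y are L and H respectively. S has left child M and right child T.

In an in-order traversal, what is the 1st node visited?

V

In-order visits the left subtree, then the node, then the right subtree.
At Q: go left to J.
  At J: go left to V.
    At V: no left child.
    Visit V.
    At V: go right to B.
      B is a leaf — visit B.
  Visit J.
  At J: no right child.
Visit Q.
At Q: go right to R.
  At R: go left to Y.
    At Y: go left to L.
      At L: go left to P.
        P is a leaf — visit P.
      Visit L.
      At L: no right child.
    Visit Y.
    At Y: go right to H.
      At H: no left child.
      Visit H.
      At H: go right to C.
        C is a leaf — visit C.
  Visit R.
  At R: go right to E.
    At E: no left child.
    Visit E.
    At E: go right to S.
      At S: go left to M.
        At M: no left child.
        Visit M.
        At M: go right to U.
          U is a leaf — visit U.
      Visit S.
      At S: go right to T.
        At T: no left child.
        Visit T.
        At T: go right to D.
          D is a leaf — visit D.
Full in-order sequence: V, B, J, Q, P, L, Y, H, C, R, E, M, U, S, T, D.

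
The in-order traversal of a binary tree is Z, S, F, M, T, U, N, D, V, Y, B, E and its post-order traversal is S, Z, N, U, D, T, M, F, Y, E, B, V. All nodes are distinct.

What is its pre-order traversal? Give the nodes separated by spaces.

The last element of post-order is the root; it splits in-order into left and right subtrees.
Root V: left subtree has 8 nodes {Z, S, F, M, T, U, N, D}, right has 3 {Y, B, E}.
  Root F: left subtree has 2 nodes {Z, S}, right has 5 {M, T, U, N, D}.
    Root Z: left subtree has 0 nodes { }, right has 1 {S}.
    Root M: left subtree has 0 nodes { }, right has 4 {T, U, N, D}.
      Root T: left subtree has 0 nodes { }, right has 3 {U, N, D}.
        Root D: left subtree has 2 nodes {U, N}, right has 0 { }.
          Root U: left subtree has 0 nodes { }, right has 1 {N}.
  Root B: left subtree has 1 node {Y}, right has 1 {E}.

V F Z S M T D U N B Y E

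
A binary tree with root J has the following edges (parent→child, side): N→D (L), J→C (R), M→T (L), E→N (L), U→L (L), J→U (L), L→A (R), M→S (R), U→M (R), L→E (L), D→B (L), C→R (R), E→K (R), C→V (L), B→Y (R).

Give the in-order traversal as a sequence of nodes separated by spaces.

B Y D N E K L A U T M S J V C R

In-order visits the left subtree, then the node, then the right subtree.
At J: go left to U.
  At U: go left to L.
    At L: go left to E.
      At E: go left to N.
        At N: go left to D.
          At D: go left to B.
            At B: no left child.
            Visit B.
            At B: go right to Y.
              Y is a leaf — visit Y.
          Visit D.
          At D: no right child.
        Visit N.
        At N: no right child.
      Visit E.
      At E: go right to K.
        K is a leaf — visit K.
    Visit L.
    At L: go right to A.
      A is a leaf — visit A.
  Visit U.
  At U: go right to M.
    At M: go left to T.
      T is a leaf — visit T.
    Visit M.
    At M: go right to S.
      S is a leaf — visit S.
Visit J.
At J: go right to C.
  At C: go left to V.
    V is a leaf — visit V.
  Visit C.
  At C: go right to R.
    R is a leaf — visit R.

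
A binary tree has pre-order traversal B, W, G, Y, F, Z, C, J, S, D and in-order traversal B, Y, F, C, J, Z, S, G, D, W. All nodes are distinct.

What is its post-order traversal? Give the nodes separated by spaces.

J C S Z F Y D G W B

The first element of pre-order is the root; it splits in-order into left and right subtrees.
Root B: left subtree has 0 nodes { }, right has 9 {Y, F, C, J, Z, S, G, D, W}.
  Root W: left subtree has 8 nodes {Y, F, C, J, Z, S, G, D}, right has 0 { }.
    Root G: left subtree has 6 nodes {Y, F, C, J, Z, S}, right has 1 {D}.
      Root Y: left subtree has 0 nodes { }, right has 5 {F, C, J, Z, S}.
        Root F: left subtree has 0 nodes { }, right has 4 {C, J, Z, S}.
          Root Z: left subtree has 2 nodes {C, J}, right has 1 {S}.
            Root C: left subtree has 0 nodes { }, right has 1 {J}.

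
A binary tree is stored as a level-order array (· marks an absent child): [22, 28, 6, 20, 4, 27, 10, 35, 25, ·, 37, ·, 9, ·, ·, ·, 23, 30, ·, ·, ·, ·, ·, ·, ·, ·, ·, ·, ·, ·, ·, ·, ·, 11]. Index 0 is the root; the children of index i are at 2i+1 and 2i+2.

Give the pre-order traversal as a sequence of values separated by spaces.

22 28 20 35 23 11 25 30 4 37 6 27 9 10

Pre-order visits the node, then its left subtree, then its right subtree.
Visit 22.
At 22: go left to 28.
  Visit 28.
  At 28: go left to 20.
    Visit 20.
    At 20: go left to 35.
      Visit 35.
      At 35: no left child.
      At 35: go right to 23.
        Visit 23.
        At 23: go left to 11.
          11 is a leaf — visit 11.
        At 23: no right child.
    At 20: go right to 25.
      Visit 25.
      At 25: go left to 30.
        30 is a leaf — visit 30.
      At 25: no right child.
  At 28: go right to 4.
    Visit 4.
    At 4: no left child.
    At 4: go right to 37.
      37 is a leaf — visit 37.
At 22: go right to 6.
  Visit 6.
  At 6: go left to 27.
    Visit 27.
    At 27: no left child.
    At 27: go right to 9.
      9 is a leaf — visit 9.
  At 6: go right to 10.
    10 is a leaf — visit 10.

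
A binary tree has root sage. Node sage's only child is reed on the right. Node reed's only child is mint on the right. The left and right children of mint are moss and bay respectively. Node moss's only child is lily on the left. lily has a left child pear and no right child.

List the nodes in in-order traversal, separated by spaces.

In-order visits the left subtree, then the node, then the right subtree.
At sage: no left child.
Visit sage.
At sage: go right to reed.
  At reed: no left child.
  Visit reed.
  At reed: go right to mint.
    At mint: go left to moss.
      At moss: go left to lily.
        At lily: go left to pear.
          pear is a leaf — visit pear.
        Visit lily.
        At lily: no right child.
      Visit moss.
      At moss: no right child.
    Visit mint.
    At mint: go right to bay.
      bay is a leaf — visit bay.

sage reed pear lily moss mint bay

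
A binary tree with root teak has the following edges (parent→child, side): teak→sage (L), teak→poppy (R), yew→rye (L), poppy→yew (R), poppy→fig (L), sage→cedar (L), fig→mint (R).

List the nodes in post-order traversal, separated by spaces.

Post-order visits the left subtree, then the right subtree, then the node.
At teak: go left to sage.
  At sage: go left to cedar.
    cedar is a leaf — visit cedar.
  At sage: no right child.
  Visit sage.
At teak: go right to poppy.
  At poppy: go left to fig.
    At fig: no left child.
    At fig: go right to mint.
      mint is a leaf — visit mint.
    Visit fig.
  At poppy: go right to yew.
    At yew: go left to rye.
      rye is a leaf — visit rye.
    At yew: no right child.
    Visit yew.
  Visit poppy.
Visit teak.

cedar sage mint fig rye yew poppy teak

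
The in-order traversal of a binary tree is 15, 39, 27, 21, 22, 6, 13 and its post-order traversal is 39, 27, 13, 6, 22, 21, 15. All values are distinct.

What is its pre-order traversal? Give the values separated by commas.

15, 21, 27, 39, 22, 6, 13

The last element of post-order is the root; it splits in-order into left and right subtrees.
Root 15: left subtree has 0 nodes { }, right has 6 {39, 27, 21, 22, 6, 13}.
  Root 21: left subtree has 2 nodes {39, 27}, right has 3 {22, 6, 13}.
    Root 27: left subtree has 1 node {39}, right has 0 { }.
    Root 22: left subtree has 0 nodes { }, right has 2 {6, 13}.
      Root 6: left subtree has 0 nodes { }, right has 1 {13}.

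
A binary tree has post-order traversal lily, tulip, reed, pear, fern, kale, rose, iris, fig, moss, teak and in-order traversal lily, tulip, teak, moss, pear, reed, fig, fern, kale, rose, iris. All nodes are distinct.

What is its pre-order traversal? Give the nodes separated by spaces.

The last element of post-order is the root; it splits in-order into left and right subtrees.
Root teak: left subtree has 2 nodes {lily, tulip}, right has 8 {moss, pear, reed, fig, fern, kale, rose, iris}.
  Root tulip: left subtree has 1 node {lily}, right has 0 { }.
  Root moss: left subtree has 0 nodes { }, right has 7 {pear, reed, fig, fern, kale, rose, iris}.
    Root fig: left subtree has 2 nodes {pear, reed}, right has 4 {fern, kale, rose, iris}.
      Root pear: left subtree has 0 nodes { }, right has 1 {reed}.
      Root iris: left subtree has 3 nodes {fern, kale, rose}, right has 0 { }.
        Root rose: left subtree has 2 nodes {fern, kale}, right has 0 { }.
          Root kale: left subtree has 1 node {fern}, right has 0 { }.

teak tulip lily moss fig pear reed iris rose kale fern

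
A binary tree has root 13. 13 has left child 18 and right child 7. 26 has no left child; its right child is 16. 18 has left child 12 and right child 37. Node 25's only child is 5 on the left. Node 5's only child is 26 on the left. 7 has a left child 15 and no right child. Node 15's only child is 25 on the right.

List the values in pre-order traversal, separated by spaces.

Pre-order visits the node, then its left subtree, then its right subtree.
Visit 13.
At 13: go left to 18.
  Visit 18.
  At 18: go left to 12.
    12 is a leaf — visit 12.
  At 18: go right to 37.
    37 is a leaf — visit 37.
At 13: go right to 7.
  Visit 7.
  At 7: go left to 15.
    Visit 15.
    At 15: no left child.
    At 15: go right to 25.
      Visit 25.
      At 25: go left to 5.
        Visit 5.
        At 5: go left to 26.
          Visit 26.
          At 26: no left child.
          At 26: go right to 16.
            16 is a leaf — visit 16.
        At 5: no right child.
      At 25: no right child.
  At 7: no right child.

13 18 12 37 7 15 25 5 26 16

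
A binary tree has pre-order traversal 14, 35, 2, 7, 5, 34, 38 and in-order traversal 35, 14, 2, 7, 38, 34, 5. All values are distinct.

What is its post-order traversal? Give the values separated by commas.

The first element of pre-order is the root; it splits in-order into left and right subtrees.
Root 14: left subtree has 1 node {35}, right has 5 {2, 7, 38, 34, 5}.
  Root 2: left subtree has 0 nodes { }, right has 4 {7, 38, 34, 5}.
    Root 7: left subtree has 0 nodes { }, right has 3 {38, 34, 5}.
      Root 5: left subtree has 2 nodes {38, 34}, right has 0 { }.
        Root 34: left subtree has 1 node {38}, right has 0 { }.

35, 38, 34, 5, 7, 2, 14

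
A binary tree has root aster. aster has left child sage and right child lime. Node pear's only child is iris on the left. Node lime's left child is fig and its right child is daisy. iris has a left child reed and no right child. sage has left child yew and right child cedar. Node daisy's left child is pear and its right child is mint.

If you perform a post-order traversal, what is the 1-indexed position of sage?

3

Post-order visits the left subtree, then the right subtree, then the node.
At aster: go left to sage.
  At sage: go left to yew.
    yew is a leaf — visit yew.
  At sage: go right to cedar.
    cedar is a leaf — visit cedar.
  Visit sage.
At aster: go right to lime.
  At lime: go left to fig.
    fig is a leaf — visit fig.
  At lime: go right to daisy.
    At daisy: go left to pear.
      At pear: go left to iris.
        At iris: go left to reed.
          reed is a leaf — visit reed.
        At iris: no right child.
        Visit iris.
      At pear: no right child.
      Visit pear.
    At daisy: go right to mint.
      mint is a leaf — visit mint.
    Visit daisy.
  Visit lime.
Visit aster.
Full post-order sequence: yew, cedar, sage, fig, reed, iris, pear, mint, daisy, lime, aster.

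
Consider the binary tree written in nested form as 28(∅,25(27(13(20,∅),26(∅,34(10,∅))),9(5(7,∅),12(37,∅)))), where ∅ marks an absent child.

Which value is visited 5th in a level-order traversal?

Level-order visits nodes level by level from the root, left to right within each level.
Level 0: 28
Level 1: 25
Level 2: 27, 9
Level 3: 13, 26, 5, 12
Level 4: 20, 34, 7, 37
Level 5: 10
Full level-order sequence: 28, 25, 27, 9, 13, 26, 5, 12, 20, 34, 7, 37, 10.

13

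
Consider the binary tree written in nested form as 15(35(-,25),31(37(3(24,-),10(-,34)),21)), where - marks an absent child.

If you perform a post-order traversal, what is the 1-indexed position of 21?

8

Post-order visits the left subtree, then the right subtree, then the node.
At 15: go left to 35.
  At 35: no left child.
  At 35: go right to 25.
    25 is a leaf — visit 25.
  Visit 35.
At 15: go right to 31.
  At 31: go left to 37.
    At 37: go left to 3.
      At 3: go left to 24.
        24 is a leaf — visit 24.
      At 3: no right child.
      Visit 3.
    At 37: go right to 10.
      At 10: no left child.
      At 10: go right to 34.
        34 is a leaf — visit 34.
      Visit 10.
    Visit 37.
  At 31: go right to 21.
    21 is a leaf — visit 21.
  Visit 31.
Visit 15.
Full post-order sequence: 25, 35, 24, 3, 34, 10, 37, 21, 31, 15.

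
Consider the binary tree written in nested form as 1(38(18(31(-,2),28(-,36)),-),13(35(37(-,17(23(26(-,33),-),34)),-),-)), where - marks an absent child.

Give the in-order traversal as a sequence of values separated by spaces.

31 2 18 28 36 38 1 37 26 33 23 17 34 35 13

In-order visits the left subtree, then the node, then the right subtree.
At 1: go left to 38.
  At 38: go left to 18.
    At 18: go left to 31.
      At 31: no left child.
      Visit 31.
      At 31: go right to 2.
        2 is a leaf — visit 2.
    Visit 18.
    At 18: go right to 28.
      At 28: no left child.
      Visit 28.
      At 28: go right to 36.
        36 is a leaf — visit 36.
  Visit 38.
  At 38: no right child.
Visit 1.
At 1: go right to 13.
  At 13: go left to 35.
    At 35: go left to 37.
      At 37: no left child.
      Visit 37.
      At 37: go right to 17.
        At 17: go left to 23.
          At 23: go left to 26.
            At 26: no left child.
            Visit 26.
            At 26: go right to 33.
              33 is a leaf — visit 33.
          Visit 23.
          At 23: no right child.
        Visit 17.
        At 17: go right to 34.
          34 is a leaf — visit 34.
    Visit 35.
    At 35: no right child.
  Visit 13.
  At 13: no right child.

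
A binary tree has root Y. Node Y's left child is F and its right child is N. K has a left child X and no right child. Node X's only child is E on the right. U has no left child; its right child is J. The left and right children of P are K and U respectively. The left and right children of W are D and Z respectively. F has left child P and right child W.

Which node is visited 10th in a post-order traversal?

Post-order visits the left subtree, then the right subtree, then the node.
At Y: go left to F.
  At F: go left to P.
    At P: go left to K.
      At K: go left to X.
        At X: no left child.
        At X: go right to E.
          E is a leaf — visit E.
        Visit X.
      At K: no right child.
      Visit K.
    At P: go right to U.
      At U: no left child.
      At U: go right to J.
        J is a leaf — visit J.
      Visit U.
    Visit P.
  At F: go right to W.
    At W: go left to D.
      D is a leaf — visit D.
    At W: go right to Z.
      Z is a leaf — visit Z.
    Visit W.
  Visit F.
At Y: go right to N.
  N is a leaf — visit N.
Visit Y.
Full post-order sequence: E, X, K, J, U, P, D, Z, W, F, N, Y.

F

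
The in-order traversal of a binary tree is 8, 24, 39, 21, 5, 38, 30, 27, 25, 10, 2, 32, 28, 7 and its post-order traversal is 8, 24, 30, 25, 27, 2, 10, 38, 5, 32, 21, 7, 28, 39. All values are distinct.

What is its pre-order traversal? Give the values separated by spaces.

The last element of post-order is the root; it splits in-order into left and right subtrees.
Root 39: left subtree has 2 nodes {8, 24}, right has 11 {21, 5, 38, 30, 27, 25, 10, 2, 32, 28, 7}.
  Root 24: left subtree has 1 node {8}, right has 0 { }.
  Root 28: left subtree has 9 nodes {21, 5, 38, 30, 27, 25, 10, 2, 32}, right has 1 {7}.
    Root 21: left subtree has 0 nodes { }, right has 8 {5, 38, 30, 27, 25, 10, 2, 32}.
      Root 32: left subtree has 7 nodes {5, 38, 30, 27, 25, 10, 2}, right has 0 { }.
        Root 5: left subtree has 0 nodes { }, right has 6 {38, 30, 27, 25, 10, 2}.
          Root 38: left subtree has 0 nodes { }, right has 5 {30, 27, 25, 10, 2}.
            Root 10: left subtree has 3 nodes {30, 27, 25}, right has 1 {2}.
              Root 27: left subtree has 1 node {30}, right has 1 {25}.

39 24 8 28 21 32 5 38 10 27 30 25 2 7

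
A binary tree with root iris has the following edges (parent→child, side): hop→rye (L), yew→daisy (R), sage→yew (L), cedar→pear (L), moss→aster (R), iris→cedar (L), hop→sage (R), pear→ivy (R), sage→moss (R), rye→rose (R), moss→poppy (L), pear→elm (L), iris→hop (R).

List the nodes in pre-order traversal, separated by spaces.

Pre-order visits the node, then its left subtree, then its right subtree.
Visit iris.
At iris: go left to cedar.
  Visit cedar.
  At cedar: go left to pear.
    Visit pear.
    At pear: go left to elm.
      elm is a leaf — visit elm.
    At pear: go right to ivy.
      ivy is a leaf — visit ivy.
  At cedar: no right child.
At iris: go right to hop.
  Visit hop.
  At hop: go left to rye.
    Visit rye.
    At rye: no left child.
    At rye: go right to rose.
      rose is a leaf — visit rose.
  At hop: go right to sage.
    Visit sage.
    At sage: go left to yew.
      Visit yew.
      At yew: no left child.
      At yew: go right to daisy.
        daisy is a leaf — visit daisy.
    At sage: go right to moss.
      Visit moss.
      At moss: go left to poppy.
        poppy is a leaf — visit poppy.
      At moss: go right to aster.
        aster is a leaf — visit aster.

iris cedar pear elm ivy hop rye rose sage yew daisy moss poppy aster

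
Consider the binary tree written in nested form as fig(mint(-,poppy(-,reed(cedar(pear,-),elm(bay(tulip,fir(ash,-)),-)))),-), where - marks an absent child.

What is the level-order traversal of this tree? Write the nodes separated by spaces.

fig mint poppy reed cedar elm pear bay tulip fir ash

Level-order visits nodes level by level from the root, left to right within each level.
Level 0: fig
Level 1: mint
Level 2: poppy
Level 3: reed
Level 4: cedar, elm
Level 5: pear, bay
Level 6: tulip, fir
Level 7: ash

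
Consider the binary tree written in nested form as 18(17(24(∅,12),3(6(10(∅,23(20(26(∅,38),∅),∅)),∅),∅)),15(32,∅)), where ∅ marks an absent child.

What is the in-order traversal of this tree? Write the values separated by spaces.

In-order visits the left subtree, then the node, then the right subtree.
At 18: go left to 17.
  At 17: go left to 24.
    At 24: no left child.
    Visit 24.
    At 24: go right to 12.
      12 is a leaf — visit 12.
  Visit 17.
  At 17: go right to 3.
    At 3: go left to 6.
      At 6: go left to 10.
        At 10: no left child.
        Visit 10.
        At 10: go right to 23.
          At 23: go left to 20.
            At 20: go left to 26.
              At 26: no left child.
              Visit 26.
              At 26: go right to 38.
                38 is a leaf — visit 38.
            Visit 20.
            At 20: no right child.
          Visit 23.
          At 23: no right child.
      Visit 6.
      At 6: no right child.
    Visit 3.
    At 3: no right child.
Visit 18.
At 18: go right to 15.
  At 15: go left to 32.
    32 is a leaf — visit 32.
  Visit 15.
  At 15: no right child.

24 12 17 10 26 38 20 23 6 3 18 32 15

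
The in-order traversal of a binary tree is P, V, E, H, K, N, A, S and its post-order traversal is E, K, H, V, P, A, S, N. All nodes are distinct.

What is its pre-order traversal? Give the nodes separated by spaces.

The last element of post-order is the root; it splits in-order into left and right subtrees.
Root N: left subtree has 5 nodes {P, V, E, H, K}, right has 2 {A, S}.
  Root P: left subtree has 0 nodes { }, right has 4 {V, E, H, K}.
    Root V: left subtree has 0 nodes { }, right has 3 {E, H, K}.
      Root H: left subtree has 1 node {E}, right has 1 {K}.
  Root S: left subtree has 1 node {A}, right has 0 { }.

N P V H E K S A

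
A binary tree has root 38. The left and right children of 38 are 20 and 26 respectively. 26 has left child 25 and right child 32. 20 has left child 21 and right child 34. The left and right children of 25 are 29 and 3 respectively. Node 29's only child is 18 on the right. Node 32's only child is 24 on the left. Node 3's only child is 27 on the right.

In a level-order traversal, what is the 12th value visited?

Level-order visits nodes level by level from the root, left to right within each level.
Level 0: 38
Level 1: 20, 26
Level 2: 21, 34, 25, 32
Level 3: 29, 3, 24
Level 4: 18, 27
Full level-order sequence: 38, 20, 26, 21, 34, 25, 32, 29, 3, 24, 18, 27.

27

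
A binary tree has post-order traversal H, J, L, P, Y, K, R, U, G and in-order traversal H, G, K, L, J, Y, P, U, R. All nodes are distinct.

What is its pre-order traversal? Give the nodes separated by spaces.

The last element of post-order is the root; it splits in-order into left and right subtrees.
Root G: left subtree has 1 node {H}, right has 7 {K, L, J, Y, P, U, R}.
  Root U: left subtree has 5 nodes {K, L, J, Y, P}, right has 1 {R}.
    Root K: left subtree has 0 nodes { }, right has 4 {L, J, Y, P}.
      Root Y: left subtree has 2 nodes {L, J}, right has 1 {P}.
        Root L: left subtree has 0 nodes { }, right has 1 {J}.

G H U K Y L J P R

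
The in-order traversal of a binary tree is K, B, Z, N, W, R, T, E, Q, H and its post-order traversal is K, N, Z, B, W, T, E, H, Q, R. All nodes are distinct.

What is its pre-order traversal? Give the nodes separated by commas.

The last element of post-order is the root; it splits in-order into left and right subtrees.
Root R: left subtree has 5 nodes {K, B, Z, N, W}, right has 4 {T, E, Q, H}.
  Root W: left subtree has 4 nodes {K, B, Z, N}, right has 0 { }.
    Root B: left subtree has 1 node {K}, right has 2 {Z, N}.
      Root Z: left subtree has 0 nodes { }, right has 1 {N}.
  Root Q: left subtree has 2 nodes {T, E}, right has 1 {H}.
    Root E: left subtree has 1 node {T}, right has 0 { }.

R, W, B, K, Z, N, Q, E, T, H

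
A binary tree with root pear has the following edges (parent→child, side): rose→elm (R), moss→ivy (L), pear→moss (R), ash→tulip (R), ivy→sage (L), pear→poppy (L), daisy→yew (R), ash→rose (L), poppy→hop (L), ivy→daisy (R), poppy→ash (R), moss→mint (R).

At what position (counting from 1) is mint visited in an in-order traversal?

In-order visits the left subtree, then the node, then the right subtree.
At pear: go left to poppy.
  At poppy: go left to hop.
    hop is a leaf — visit hop.
  Visit poppy.
  At poppy: go right to ash.
    At ash: go left to rose.
      At rose: no left child.
      Visit rose.
      At rose: go right to elm.
        elm is a leaf — visit elm.
    Visit ash.
    At ash: go right to tulip.
      tulip is a leaf — visit tulip.
Visit pear.
At pear: go right to moss.
  At moss: go left to ivy.
    At ivy: go left to sage.
      sage is a leaf — visit sage.
    Visit ivy.
    At ivy: go right to daisy.
      At daisy: no left child.
      Visit daisy.
      At daisy: go right to yew.
        yew is a leaf — visit yew.
  Visit moss.
  At moss: go right to mint.
    mint is a leaf — visit mint.
Full in-order sequence: hop, poppy, rose, elm, ash, tulip, pear, sage, ivy, daisy, yew, moss, mint.

13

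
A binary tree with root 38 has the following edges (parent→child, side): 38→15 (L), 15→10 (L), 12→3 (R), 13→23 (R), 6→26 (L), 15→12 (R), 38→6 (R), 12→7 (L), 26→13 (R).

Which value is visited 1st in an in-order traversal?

In-order visits the left subtree, then the node, then the right subtree.
At 38: go left to 15.
  At 15: go left to 10.
    10 is a leaf — visit 10.
  Visit 15.
  At 15: go right to 12.
    At 12: go left to 7.
      7 is a leaf — visit 7.
    Visit 12.
    At 12: go right to 3.
      3 is a leaf — visit 3.
Visit 38.
At 38: go right to 6.
  At 6: go left to 26.
    At 26: no left child.
    Visit 26.
    At 26: go right to 13.
      At 13: no left child.
      Visit 13.
      At 13: go right to 23.
        23 is a leaf — visit 23.
  Visit 6.
  At 6: no right child.
Full in-order sequence: 10, 15, 7, 12, 3, 38, 26, 13, 23, 6.

10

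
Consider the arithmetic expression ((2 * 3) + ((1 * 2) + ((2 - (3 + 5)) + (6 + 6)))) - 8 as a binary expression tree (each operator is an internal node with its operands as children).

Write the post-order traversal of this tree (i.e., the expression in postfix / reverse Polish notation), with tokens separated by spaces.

2 3 * 1 2 * 2 3 5 + - 6 6 + + + + 8 -

Post-order on an expression tree gives postfix notation: for each operator, emit left operand, right operand, then the operator.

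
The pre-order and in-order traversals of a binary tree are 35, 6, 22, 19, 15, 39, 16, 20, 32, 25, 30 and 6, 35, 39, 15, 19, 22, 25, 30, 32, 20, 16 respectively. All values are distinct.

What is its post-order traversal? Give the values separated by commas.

6, 39, 15, 19, 30, 25, 32, 20, 16, 22, 35

The first element of pre-order is the root; it splits in-order into left and right subtrees.
Root 35: left subtree has 1 node {6}, right has 9 {39, 15, 19, 22, 25, 30, 32, 20, 16}.
  Root 22: left subtree has 3 nodes {39, 15, 19}, right has 5 {25, 30, 32, 20, 16}.
    Root 19: left subtree has 2 nodes {39, 15}, right has 0 { }.
      Root 15: left subtree has 1 node {39}, right has 0 { }.
    Root 16: left subtree has 4 nodes {25, 30, 32, 20}, right has 0 { }.
      Root 20: left subtree has 3 nodes {25, 30, 32}, right has 0 { }.
        Root 32: left subtree has 2 nodes {25, 30}, right has 0 { }.
          Root 25: left subtree has 0 nodes { }, right has 1 {30}.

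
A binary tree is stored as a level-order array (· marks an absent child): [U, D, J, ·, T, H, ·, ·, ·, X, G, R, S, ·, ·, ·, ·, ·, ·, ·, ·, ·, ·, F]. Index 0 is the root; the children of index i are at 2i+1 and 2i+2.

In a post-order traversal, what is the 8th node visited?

H

Post-order visits the left subtree, then the right subtree, then the node.
At U: go left to D.
  At D: no left child.
  At D: go right to T.
    At T: go left to X.
      X is a leaf — visit X.
    At T: go right to G.
      G is a leaf — visit G.
    Visit T.
  Visit D.
At U: go right to J.
  At J: go left to H.
    At H: go left to R.
      At R: go left to F.
        F is a leaf — visit F.
      At R: no right child.
      Visit R.
    At H: go right to S.
      S is a leaf — visit S.
    Visit H.
  At J: no right child.
  Visit J.
Visit U.
Full post-order sequence: X, G, T, D, F, R, S, H, J, U.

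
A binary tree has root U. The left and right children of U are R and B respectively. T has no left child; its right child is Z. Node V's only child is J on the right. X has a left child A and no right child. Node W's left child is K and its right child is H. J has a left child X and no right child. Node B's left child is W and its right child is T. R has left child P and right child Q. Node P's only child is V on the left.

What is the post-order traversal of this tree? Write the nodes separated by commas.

Post-order visits the left subtree, then the right subtree, then the node.
At U: go left to R.
  At R: go left to P.
    At P: go left to V.
      At V: no left child.
      At V: go right to J.
        At J: go left to X.
          At X: go left to A.
            A is a leaf — visit A.
          At X: no right child.
          Visit X.
        At J: no right child.
        Visit J.
      Visit V.
    At P: no right child.
    Visit P.
  At R: go right to Q.
    Q is a leaf — visit Q.
  Visit R.
At U: go right to B.
  At B: go left to W.
    At W: go left to K.
      K is a leaf — visit K.
    At W: go right to H.
      H is a leaf — visit H.
    Visit W.
  At B: go right to T.
    At T: no left child.
    At T: go right to Z.
      Z is a leaf — visit Z.
    Visit T.
  Visit B.
Visit U.

A, X, J, V, P, Q, R, K, H, W, Z, T, B, U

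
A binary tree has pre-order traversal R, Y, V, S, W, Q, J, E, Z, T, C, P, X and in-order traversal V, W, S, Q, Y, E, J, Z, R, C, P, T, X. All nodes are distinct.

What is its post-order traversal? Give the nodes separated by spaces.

The first element of pre-order is the root; it splits in-order into left and right subtrees.
Root R: left subtree has 8 nodes {V, W, S, Q, Y, E, J, Z}, right has 4 {C, P, T, X}.
  Root Y: left subtree has 4 nodes {V, W, S, Q}, right has 3 {E, J, Z}.
    Root V: left subtree has 0 nodes { }, right has 3 {W, S, Q}.
      Root S: left subtree has 1 node {W}, right has 1 {Q}.
    Root J: left subtree has 1 node {E}, right has 1 {Z}.
  Root T: left subtree has 2 nodes {C, P}, right has 1 {X}.
    Root C: left subtree has 0 nodes { }, right has 1 {P}.

W Q S V E Z J Y P C X T R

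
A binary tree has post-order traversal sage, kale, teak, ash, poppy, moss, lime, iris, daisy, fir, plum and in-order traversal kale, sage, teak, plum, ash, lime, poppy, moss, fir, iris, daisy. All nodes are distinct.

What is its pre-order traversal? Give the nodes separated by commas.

The last element of post-order is the root; it splits in-order into left and right subtrees.
Root plum: left subtree has 3 nodes {kale, sage, teak}, right has 7 {ash, lime, poppy, moss, fir, iris, daisy}.
  Root teak: left subtree has 2 nodes {kale, sage}, right has 0 { }.
    Root kale: left subtree has 0 nodes { }, right has 1 {sage}.
  Root fir: left subtree has 4 nodes {ash, lime, poppy, moss}, right has 2 {iris, daisy}.
    Root lime: left subtree has 1 node {ash}, right has 2 {poppy, moss}.
      Root moss: left subtree has 1 node {poppy}, right has 0 { }.
    Root daisy: left subtree has 1 node {iris}, right has 0 { }.

plum, teak, kale, sage, fir, lime, ash, moss, poppy, daisy, iris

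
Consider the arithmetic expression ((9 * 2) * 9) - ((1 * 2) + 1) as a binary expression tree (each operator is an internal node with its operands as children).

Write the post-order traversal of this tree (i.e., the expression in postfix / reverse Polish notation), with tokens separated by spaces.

Post-order on an expression tree gives postfix notation: for each operator, emit left operand, right operand, then the operator.

9 2 * 9 * 1 2 * 1 + -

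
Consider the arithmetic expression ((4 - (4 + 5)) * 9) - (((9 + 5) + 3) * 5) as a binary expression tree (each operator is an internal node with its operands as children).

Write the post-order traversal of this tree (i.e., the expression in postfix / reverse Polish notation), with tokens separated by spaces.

4 4 5 + - 9 * 9 5 + 3 + 5 * -

Post-order on an expression tree gives postfix notation: for each operator, emit left operand, right operand, then the operator.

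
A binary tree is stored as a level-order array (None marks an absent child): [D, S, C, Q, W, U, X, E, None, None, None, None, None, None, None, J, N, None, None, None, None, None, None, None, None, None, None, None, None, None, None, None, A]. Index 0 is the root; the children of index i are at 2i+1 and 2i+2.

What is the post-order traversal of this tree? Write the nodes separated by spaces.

A J N E Q W S U X C D

Post-order visits the left subtree, then the right subtree, then the node.
At D: go left to S.
  At S: go left to Q.
    At Q: go left to E.
      At E: go left to J.
        At J: no left child.
        At J: go right to A.
          A is a leaf — visit A.
        Visit J.
      At E: go right to N.
        N is a leaf — visit N.
      Visit E.
    At Q: no right child.
    Visit Q.
  At S: go right to W.
    W is a leaf — visit W.
  Visit S.
At D: go right to C.
  At C: go left to U.
    U is a leaf — visit U.
  At C: go right to X.
    X is a leaf — visit X.
  Visit C.
Visit D.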